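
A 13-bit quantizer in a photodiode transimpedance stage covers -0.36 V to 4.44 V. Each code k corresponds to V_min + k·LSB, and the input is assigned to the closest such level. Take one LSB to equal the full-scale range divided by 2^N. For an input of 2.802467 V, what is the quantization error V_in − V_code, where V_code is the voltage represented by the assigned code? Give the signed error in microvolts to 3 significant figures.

+162 µV

Full-scale range = 4.44 V − (-0.36 V) = 4.8 V. LSB = 4.8 V / 2^13 ≈ 0.5859 mV.
(V_in − V_min)/LSB = (2.802467 − (-0.36)) × 8192/4.8 = 5397.2770 → nearest code k = 5397.
V_code = -0.36 + (5397/8192) × 4.8 = 2.802304688 V.
Error = V_in − V_code = 2.802467 − (2.802304688) = +162 µV.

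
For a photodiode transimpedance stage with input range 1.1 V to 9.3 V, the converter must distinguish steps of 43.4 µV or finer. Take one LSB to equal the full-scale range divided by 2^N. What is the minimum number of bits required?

Span: 9.3 V − (1.1 V) = 8.2 V.
Levels needed ≥ 8.2/43.4 µV = 188900. 2^18 = 262144 suffices, so N_min = 18.

18 bits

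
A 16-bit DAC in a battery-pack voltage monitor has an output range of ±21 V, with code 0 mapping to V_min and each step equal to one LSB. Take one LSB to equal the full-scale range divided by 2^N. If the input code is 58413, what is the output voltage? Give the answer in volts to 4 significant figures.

Range = 21 − (-21) = 42 V. LSB = 42 V / 2^16.
V_out = -21 + 58413 × (42/65536) V
      = -21 + 37.4351 = 16.4351 V.

16.44 V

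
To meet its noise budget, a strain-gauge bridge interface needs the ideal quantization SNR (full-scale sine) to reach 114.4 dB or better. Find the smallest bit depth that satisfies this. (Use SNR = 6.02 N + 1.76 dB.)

19 bits

6.02 N + 1.76 ≥ 114.4 gives N ≥ 18.711, so the minimum integer is 19.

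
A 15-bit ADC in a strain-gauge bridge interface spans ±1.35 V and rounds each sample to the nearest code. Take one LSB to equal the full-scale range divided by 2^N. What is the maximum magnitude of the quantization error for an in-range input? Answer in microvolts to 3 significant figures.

41.2 µV

Range = 1.35 − (-1.35) = 2.7 V.
LSB = 2.7 V ÷ 2^15 = 2.7/32768 V = 82.397 µV.
A rounding quantizer has |error| ≤ LSB/2 = 41.2 µV.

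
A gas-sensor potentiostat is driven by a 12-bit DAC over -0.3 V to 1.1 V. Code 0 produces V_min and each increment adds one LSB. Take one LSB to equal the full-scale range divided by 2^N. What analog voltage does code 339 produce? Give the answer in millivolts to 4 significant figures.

-184.1 mV

Range = 1.1 − (-0.3) = 1.4 V. LSB = 1.4 V / 2^12.
V_out = -0.3 + 339 × (1.4/4096) V
      = -0.3 + 0.115869 = -0.184131 V.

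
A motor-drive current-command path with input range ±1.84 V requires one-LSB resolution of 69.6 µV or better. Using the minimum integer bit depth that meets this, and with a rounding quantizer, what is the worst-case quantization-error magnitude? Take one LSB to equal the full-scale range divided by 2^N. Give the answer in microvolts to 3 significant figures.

Range = 1.84 − (-1.84) = 3.68 V.
Need 2^N ≥ 3.68 V / 69.6 µV = 52870 → N_min = 16.
One LSB is 3.68 V / 65536 = 56.152 µV.
Half an LSB is 28.1 µV.

28.1 µV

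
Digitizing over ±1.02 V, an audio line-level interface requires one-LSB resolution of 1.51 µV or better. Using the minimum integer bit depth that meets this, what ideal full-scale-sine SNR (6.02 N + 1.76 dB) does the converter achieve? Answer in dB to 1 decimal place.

128.2 dB

Span: 1.02 V − (-1.02 V) = 2.04 V.
Required number of levels: 2.04/1.51 µV = 1.3510e6; smallest N with 2^N ≥ that is 21.
6.02(21) + 1.76 = 128.18 dB.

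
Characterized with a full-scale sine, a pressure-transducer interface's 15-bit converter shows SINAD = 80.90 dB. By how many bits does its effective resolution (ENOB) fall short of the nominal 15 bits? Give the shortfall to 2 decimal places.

ENOB = (SINAD − 1.76)/6.02 = (80.90 − 1.76)/6.02 = 13.1462 bits.
Shortfall = 15 − 13.1462 = 1.8538 bits.

1.85 bits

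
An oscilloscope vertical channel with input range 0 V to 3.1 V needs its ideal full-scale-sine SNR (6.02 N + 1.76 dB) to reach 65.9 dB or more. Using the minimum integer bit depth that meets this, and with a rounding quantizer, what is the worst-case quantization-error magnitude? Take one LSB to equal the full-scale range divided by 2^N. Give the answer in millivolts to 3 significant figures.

Range is 3.1 V.
Required N = ⌈(65.9 − 1.76)/6.02⌉ = ⌈10.654⌉ = 11.
Step size = 3.1/2048 V = 1.5137 mV.
Max error for round-to-nearest is LSB/2 = 0.757 mV.

0.757 mV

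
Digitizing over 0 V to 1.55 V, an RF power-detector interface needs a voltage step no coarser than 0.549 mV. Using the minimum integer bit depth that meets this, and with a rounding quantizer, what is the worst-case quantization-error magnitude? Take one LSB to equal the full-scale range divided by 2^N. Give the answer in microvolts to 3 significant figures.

V_FS = 1.55 V.
Levels needed ≥ 1.55/0.549 mV = 2823. 2^12 = 4096 suffices, so N_min = 12.
Step size = 1.55/4096 V = 378.42 µV.
Half an LSB is 189 µV.

189 µV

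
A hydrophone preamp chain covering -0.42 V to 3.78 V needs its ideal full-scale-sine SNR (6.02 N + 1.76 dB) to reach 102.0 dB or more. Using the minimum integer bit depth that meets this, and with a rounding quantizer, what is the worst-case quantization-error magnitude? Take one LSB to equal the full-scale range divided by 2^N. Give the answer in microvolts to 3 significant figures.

The full-scale span is 3.78 − (-0.42) = 4.2 V.
6.02 N + 1.76 ≥ 102.0 gives N ≥ 16.651, so the minimum integer is 17.
LSB = 4.2 V ÷ 2^17 = 4.2/131072 V = 32.043 µV.
|e|_max = LSB/2 = 16.0 µV.

16.0 µV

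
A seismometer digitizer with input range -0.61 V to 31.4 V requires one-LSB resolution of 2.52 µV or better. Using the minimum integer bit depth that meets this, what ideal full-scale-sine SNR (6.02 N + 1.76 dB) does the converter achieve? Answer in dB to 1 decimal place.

146.2 dB

Span: 31.4 V − (-0.61 V) = 32.01 V.
32.01 V / 2.52 µV = 1.270e7. Since 2^23 = 8388608 and 2^24 = 16777216, N = 24.
Ideal SNR at N = 24: 6.02·24 + 1.76 = 146.2 dB.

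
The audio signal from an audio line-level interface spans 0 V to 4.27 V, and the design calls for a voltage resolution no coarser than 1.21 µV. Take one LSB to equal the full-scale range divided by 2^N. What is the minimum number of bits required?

Range is 4.27 V.
Levels needed ≥ 4.27/1.21 µV = 3.529e6. 2^22 = 4194304 suffices, so N_min = 22.

22 bits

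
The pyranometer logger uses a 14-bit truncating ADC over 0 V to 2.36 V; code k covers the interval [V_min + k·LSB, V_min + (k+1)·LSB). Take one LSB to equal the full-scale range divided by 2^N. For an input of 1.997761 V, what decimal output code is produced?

Span = 2.36 V. LSB = 2.36 V / 2^14 ≈ 144.0 µV.
V_in − V_min = 1.997761 − (0) = 1.997761 V.
Divide by LSB: 1.997761 × 16384/2.36 = 13869.2018.
Truncating gives code 13869.

13869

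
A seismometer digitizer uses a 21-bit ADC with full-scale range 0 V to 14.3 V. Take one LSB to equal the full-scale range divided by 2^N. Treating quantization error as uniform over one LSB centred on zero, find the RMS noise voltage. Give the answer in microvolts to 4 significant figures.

Span = 14.3 V.
LSB = 14.3 V / 2^21 = 6.81877 µV.
σ_q = LSB/√12 = 6.81877 µV/3.4641 = 1.968 µV.

1.968 µV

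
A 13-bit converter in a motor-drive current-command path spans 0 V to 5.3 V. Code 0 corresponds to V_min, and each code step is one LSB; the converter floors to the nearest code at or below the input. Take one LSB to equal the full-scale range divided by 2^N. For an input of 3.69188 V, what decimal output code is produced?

Full-scale range = 5.3 V. LSB = 5.3 V / 2^13 ≈ 0.6470 mV.
V_in − V_min = 3.69188 − (0) = 3.69188 V.
Divide by LSB: 3.69188 × 8192/5.3 = 5706.3926.
Truncating gives code 5706.

5706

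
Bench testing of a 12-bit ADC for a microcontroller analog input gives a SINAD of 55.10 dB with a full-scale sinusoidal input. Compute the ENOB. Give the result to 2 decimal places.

8.86 bits

(55.10 − 1.76) / 6.02 = 53.34/6.02 = 8.8605 effective bits.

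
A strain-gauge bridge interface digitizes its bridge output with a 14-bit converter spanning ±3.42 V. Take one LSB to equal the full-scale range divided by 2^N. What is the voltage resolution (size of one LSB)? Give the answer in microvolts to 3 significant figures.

Span: 3.42 V − (-3.42 V) = 6.84 V.
2^14 = 16384 levels.
Step size = 6.84/16384 V = 417 µV.

417 µV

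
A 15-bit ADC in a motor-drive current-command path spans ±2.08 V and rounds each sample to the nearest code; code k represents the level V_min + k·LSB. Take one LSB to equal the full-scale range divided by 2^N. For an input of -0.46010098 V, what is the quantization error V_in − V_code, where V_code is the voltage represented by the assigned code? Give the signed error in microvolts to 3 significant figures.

−22.9 µV

Full-scale range = 2.08 V − (-2.08 V) = 4.16 V. LSB = 4.16 V / 2^15 ≈ 127.0 µV.
(-0.46010098 − (-2.08)) / LSB = 1.61989902 × 32768/4.16 = 12759.8200. Nearest integer: k = 12760.
V_code = V_min + k × range/2^15 = -2.08 + 12760 × 4.16/32768 = -0.46007812500 V.
Error = V_in − V_code = -0.46010098 − (-0.46007812500) = −22.9 µV.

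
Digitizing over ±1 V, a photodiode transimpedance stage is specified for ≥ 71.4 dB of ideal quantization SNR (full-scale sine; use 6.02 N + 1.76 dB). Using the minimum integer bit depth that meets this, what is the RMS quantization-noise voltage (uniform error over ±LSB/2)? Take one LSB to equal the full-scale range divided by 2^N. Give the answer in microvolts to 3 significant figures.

141 µV

Range = 1 − (-1) = 2 V.
Required N = ⌈(71.4 − 1.76)/6.02⌉ = ⌈11.568⌉ = 12.
Step size = 2/4096 V = 488.28 µV.
σ_q = LSB/√12 = 488.28 µV/3.4641 = 141 µV.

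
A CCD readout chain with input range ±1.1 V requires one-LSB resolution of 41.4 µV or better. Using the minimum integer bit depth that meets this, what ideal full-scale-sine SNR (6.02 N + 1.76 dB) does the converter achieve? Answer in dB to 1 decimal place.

Range = 1.1 − (-1.1) = 2.2 V.
2.2 V / 41.4 µV = 53140. Since 2^15 = 32768 and 2^16 = 65536, N = 16.
SNR = 6.02 × 16 + 1.76 = 98.08 dB.

98.1 dB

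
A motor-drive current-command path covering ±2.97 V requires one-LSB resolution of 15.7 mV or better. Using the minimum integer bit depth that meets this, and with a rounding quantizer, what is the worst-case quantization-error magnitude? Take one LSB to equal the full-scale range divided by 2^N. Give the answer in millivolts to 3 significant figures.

5.80 mV

The full-scale span is 2.97 − (-2.97) = 5.94 V.
Required number of levels: 5.94/15.7 mV = 378.34; smallest N with 2^N ≥ that is 9.
LSB = 5.94 V / 2^9 = 11.602 mV.
Half an LSB is 5.80 mV.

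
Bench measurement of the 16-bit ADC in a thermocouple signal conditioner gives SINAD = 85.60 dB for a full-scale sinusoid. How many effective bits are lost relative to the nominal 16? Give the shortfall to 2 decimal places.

N_eff = (85.60 − 1.76)/6.02 = 13.9269 bits.
16 − 13.9269 = 2.07 bits below nominal.

2.07 bits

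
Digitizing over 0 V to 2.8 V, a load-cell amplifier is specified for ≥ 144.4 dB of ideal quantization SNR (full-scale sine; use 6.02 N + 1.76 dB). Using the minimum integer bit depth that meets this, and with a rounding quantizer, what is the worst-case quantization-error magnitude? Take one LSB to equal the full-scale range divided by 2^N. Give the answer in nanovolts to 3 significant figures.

83.4 nV

Span = 2.8 V.
Solving 6.02 N ≥ 144.4 − 1.76: N ≥ 23.694. Round up → N = 24.
LSB = 2.8 V / 2^24 = 166.89 nV.
Max error for round-to-nearest is LSB/2 = 83.4 nV.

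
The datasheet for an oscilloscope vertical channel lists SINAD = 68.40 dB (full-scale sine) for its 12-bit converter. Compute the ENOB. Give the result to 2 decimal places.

11.07 bits

ENOB = (SINAD − 1.76) / 6.02 = (68.40 − 1.76) / 6.02 = 66.64 / 6.02 = 11.0698.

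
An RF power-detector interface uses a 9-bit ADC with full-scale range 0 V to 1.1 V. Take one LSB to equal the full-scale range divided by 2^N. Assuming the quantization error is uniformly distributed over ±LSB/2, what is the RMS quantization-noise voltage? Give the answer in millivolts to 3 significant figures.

Span = 1.1 V.
One LSB is 1.1 V / 512 = 2.1484 mV.
For a uniform distribution on [−LSB/2, +LSB/2], V_rms = LSB/√12 = 2.1484 mV/3.4641 = 0.620 mV.

0.620 mV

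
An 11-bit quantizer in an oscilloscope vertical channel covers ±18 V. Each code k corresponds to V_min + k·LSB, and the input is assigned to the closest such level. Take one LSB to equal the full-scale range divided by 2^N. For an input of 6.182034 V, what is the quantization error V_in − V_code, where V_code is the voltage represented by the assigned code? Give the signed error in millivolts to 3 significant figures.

−5.47 mV

Range = 18 − (-18) = 36 V. LSB = 36 V / 2^11 ≈ 17.58 mV.
(6.182034 − (-18)) / LSB = 24.182034 × 2048/36 = 1375.6890. Nearest integer: k = 1376.
V_code = -18 + (1376/2048) × 36 = 6.187500000 V.
V_in − V_code = 6.182034 − (6.187500000) = −5.47 mV.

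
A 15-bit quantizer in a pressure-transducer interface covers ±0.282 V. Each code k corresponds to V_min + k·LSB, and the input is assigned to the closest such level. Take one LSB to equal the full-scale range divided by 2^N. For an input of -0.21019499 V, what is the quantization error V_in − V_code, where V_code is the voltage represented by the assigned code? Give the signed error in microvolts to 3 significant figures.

−3.10 µV

Span: 0.282 V − (-0.282 V) = 0.564 V. LSB = 0.564 V / 2^15 ≈ 17.21 µV.
Position in LSBs: (-0.21019499 − (-0.282)) × 32768/0.564 = 4171.8202; rounding gives k = 4172.
V_code = -0.282 + (4172/32768) × 0.564 = -0.21019189453 V.
V_in − V_code = -0.21019499 − (-0.21019189453) = −3.10 µV.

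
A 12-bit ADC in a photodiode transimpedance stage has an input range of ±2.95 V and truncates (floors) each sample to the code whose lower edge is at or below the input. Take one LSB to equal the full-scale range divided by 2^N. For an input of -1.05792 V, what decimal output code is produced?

The full-scale span is 2.95 − (-2.95) = 5.9 V. LSB = 5.9 V / 2^12 ≈ 1.440 mV.
code = ⌊(V_in − V_min)/LSB⌋ = ⌊(V_in − V_min) × 2^12 / range⌋
     = ⌊(-1.05792 − (-2.95)) × 4096 / 5.9⌋ = ⌊1.89208 × 4096/5.9⌋
     = ⌊1313.552⌋ = 1313.

1313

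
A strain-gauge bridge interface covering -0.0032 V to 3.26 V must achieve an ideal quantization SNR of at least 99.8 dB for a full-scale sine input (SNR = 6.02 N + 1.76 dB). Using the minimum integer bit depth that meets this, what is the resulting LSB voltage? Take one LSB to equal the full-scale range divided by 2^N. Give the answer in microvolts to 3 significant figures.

Span: 3.26 V − (-0.0032 V) = 3.2632 V.
N ≥ (99.8 − 1.76)/6.02 = 16.286 → N_min = 17.
LSB = 3.2632 V ÷ 2^17 = 3.2632/131072 V = 24.9 µV.

24.9 µV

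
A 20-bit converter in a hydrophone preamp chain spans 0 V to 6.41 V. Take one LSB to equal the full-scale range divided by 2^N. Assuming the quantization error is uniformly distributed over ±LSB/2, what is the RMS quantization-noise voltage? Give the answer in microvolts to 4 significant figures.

Span = 6.41 V.
One LSB is 6.41 V / 1048576 = 6.11305 µV.
For a uniform distribution on [−LSB/2, +LSB/2], V_rms = LSB/√12 = 6.11305 µV/3.4641 = 1.765 µV.

1.765 µV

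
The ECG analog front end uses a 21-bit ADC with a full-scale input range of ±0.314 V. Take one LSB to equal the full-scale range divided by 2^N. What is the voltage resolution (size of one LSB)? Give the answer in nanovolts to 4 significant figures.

Full-scale range = 0.314 V − (-0.314 V) = 0.628 V.
There are 2^21 = 2097152 steps.
One LSB is 0.628 V / 2097152 = 299.5 nV.

299.5 nV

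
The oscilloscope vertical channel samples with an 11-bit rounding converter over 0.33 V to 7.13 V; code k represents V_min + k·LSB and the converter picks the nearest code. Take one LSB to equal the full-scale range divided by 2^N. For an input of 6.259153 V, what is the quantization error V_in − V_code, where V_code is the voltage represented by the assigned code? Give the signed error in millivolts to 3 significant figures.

Range = 7.13 − (0.33) = 6.8 V. LSB = 6.8 V / 2^11 ≈ 3.320 mV.
Position in LSBs: (6.259153 − (0.33)) × 2048/6.8 = 1785.7214; rounding gives k = 1786.
Reconstructed level: 0.33 + 1786 × 6.8/2048 V = 6.260078125 V.
e = 6.259153 − (6.260078125) = −0.925 mV.

−0.925 mV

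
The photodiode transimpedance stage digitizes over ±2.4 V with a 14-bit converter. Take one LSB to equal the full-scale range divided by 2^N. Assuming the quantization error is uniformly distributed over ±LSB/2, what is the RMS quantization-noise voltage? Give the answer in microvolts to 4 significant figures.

84.57 µV

Span: 2.4 V − (-2.4 V) = 4.8 V.
LSB = 4.8 V ÷ 2^14 = 4.8/16384 V = 292.969 µV.
σ_q = LSB/√12 = 292.969 µV/3.4641 = 84.57 µV.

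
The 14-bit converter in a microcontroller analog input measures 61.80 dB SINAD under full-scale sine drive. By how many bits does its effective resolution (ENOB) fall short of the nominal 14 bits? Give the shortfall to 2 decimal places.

Effective bits = (61.80 − 1.76)/6.02 = 9.9734.
Lost resolution: 14 − 9.9734 = 4.0266 bits.

4.03 bits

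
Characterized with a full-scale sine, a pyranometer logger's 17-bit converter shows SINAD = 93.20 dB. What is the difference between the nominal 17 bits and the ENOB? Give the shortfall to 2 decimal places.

N_eff = (93.20 − 1.76)/6.02 = 15.1894 bits.
Shortfall = 17 − 15.1894 = 1.8106 bits.

1.81 bits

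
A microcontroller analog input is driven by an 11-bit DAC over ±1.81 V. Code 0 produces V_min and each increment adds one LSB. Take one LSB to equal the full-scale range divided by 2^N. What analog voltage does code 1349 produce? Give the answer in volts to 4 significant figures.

Full-scale range = 1.81 V − (-1.81 V) = 3.62 V. LSB = 3.62 V / 2^11.
V_out = -1.81 + 1349 × (3.62/2048) V
      = -1.81 V + 2.38446 V = 0.574463 V.

0.5745 V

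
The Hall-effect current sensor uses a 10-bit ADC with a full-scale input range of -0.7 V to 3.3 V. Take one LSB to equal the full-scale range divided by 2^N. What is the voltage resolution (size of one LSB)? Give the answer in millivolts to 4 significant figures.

Full-scale range = 3.3 V − (-0.7 V) = 4 V.
2^10 = 1024 levels.
Step size = 4/1024 V = 3.906 mV.

3.906 mV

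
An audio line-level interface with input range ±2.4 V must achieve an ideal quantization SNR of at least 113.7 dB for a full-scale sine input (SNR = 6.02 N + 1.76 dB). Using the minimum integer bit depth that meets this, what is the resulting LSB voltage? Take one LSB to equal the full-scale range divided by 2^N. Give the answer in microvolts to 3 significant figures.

Full-scale range = 2.4 V − (-2.4 V) = 4.8 V.
Solving 6.02 N ≥ 113.7 − 1.76: N ≥ 18.595. Round up → N = 19.
One LSB is 4.8 V / 524288 = 9.16 µV.

9.16 µV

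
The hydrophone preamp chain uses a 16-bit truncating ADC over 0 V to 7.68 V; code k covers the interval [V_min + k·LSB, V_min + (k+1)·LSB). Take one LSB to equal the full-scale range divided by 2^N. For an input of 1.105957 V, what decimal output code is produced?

Range is 7.68 V. LSB = 7.68 V / 2^16 ≈ 117.2 µV.
V_in − V_min = 1.105957 − (0) = 1.105957 V.
Divide by LSB: 1.105957 × 65536/7.68 = 9437.4997.
Truncating gives code 9437.

9437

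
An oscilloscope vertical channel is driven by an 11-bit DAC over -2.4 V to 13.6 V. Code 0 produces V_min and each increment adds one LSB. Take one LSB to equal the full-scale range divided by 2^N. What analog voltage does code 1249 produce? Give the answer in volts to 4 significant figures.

Full-scale range = 13.6 V − (-2.4 V) = 16 V. LSB = 16 V / 2^11.
V_out = -2.4 + 1249 × (16/2048) V
      = -2.4 + 9.75781 = 7.35781 V.

7.358 V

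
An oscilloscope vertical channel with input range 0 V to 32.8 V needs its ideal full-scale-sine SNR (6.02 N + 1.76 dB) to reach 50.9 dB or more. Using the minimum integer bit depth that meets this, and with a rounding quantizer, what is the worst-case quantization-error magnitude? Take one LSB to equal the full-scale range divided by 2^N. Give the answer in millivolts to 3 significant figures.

Span = 32.8 V.
N ≥ (50.9 − 1.76)/6.02 = 8.163 → N_min = 9.
Step size = 32.8/512 V = 64.063 mV.
|e|_max = LSB/2 = 32.0 mV.

32.0 mV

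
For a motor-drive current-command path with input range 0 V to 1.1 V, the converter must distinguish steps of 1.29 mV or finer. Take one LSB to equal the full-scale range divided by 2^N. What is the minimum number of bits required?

10 bits

Full-scale range = 1.1 V.
1.1 V / 1.29 mV = 852.7. Since 2^9 = 512 and 2^10 = 1024, N = 10.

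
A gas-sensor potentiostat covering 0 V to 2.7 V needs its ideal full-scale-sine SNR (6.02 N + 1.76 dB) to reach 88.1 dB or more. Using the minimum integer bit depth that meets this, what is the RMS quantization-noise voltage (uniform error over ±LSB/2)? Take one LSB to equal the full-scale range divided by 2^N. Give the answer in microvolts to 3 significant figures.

Range is 2.7 V.
Solving 6.02 N ≥ 88.1 − 1.76: N ≥ 14.342. Round up → N = 15.
Step size = 2.7/32768 V = 82.397 µV.
V_rms = LSB/√12 = 23.8 µV.

23.8 µV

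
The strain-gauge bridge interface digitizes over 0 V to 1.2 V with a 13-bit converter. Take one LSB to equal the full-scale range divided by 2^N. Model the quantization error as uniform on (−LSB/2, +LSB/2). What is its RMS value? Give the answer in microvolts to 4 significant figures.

42.29 µV

Range is 1.2 V.
LSB = 1.2 V / 2^13 = 146.484 µV.
V_rms = LSB/√12 = 146.484 µV / √12 = 42.29 µV.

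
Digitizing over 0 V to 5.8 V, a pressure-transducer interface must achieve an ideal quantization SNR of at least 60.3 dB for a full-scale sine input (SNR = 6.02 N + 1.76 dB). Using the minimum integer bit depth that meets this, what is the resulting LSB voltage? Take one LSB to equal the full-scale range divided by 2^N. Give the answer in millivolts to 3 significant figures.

5.66 mV

Span = 5.8 V.
Required N = ⌈(60.3 − 1.76)/6.02⌉ = ⌈9.724⌉ = 10.
LSB = 5.8 V / 2^10 = 5.66 mV.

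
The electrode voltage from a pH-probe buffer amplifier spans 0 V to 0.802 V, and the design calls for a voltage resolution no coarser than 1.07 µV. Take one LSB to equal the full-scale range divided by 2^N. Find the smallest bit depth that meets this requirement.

20 bits

Span = 0.802 V.
0.802 V / 1.07 µV = 749500. Since 2^19 = 524288 and 2^20 = 1048576, N = 20.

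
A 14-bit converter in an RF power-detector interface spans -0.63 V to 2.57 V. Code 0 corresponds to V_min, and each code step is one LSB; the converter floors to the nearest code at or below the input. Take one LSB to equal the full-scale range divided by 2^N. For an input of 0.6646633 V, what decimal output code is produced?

Span: 2.57 V − (-0.63 V) = 3.2 V. LSB = 3.2 V / 2^14 ≈ 195.3 µV.
V_in − V_min = 0.6646633 − (-0.63) = 1.2946633 V.
Divide by LSB: 1.2946633 × 16384/3.2 = 6628.6761.
Truncating gives code 6628.

6628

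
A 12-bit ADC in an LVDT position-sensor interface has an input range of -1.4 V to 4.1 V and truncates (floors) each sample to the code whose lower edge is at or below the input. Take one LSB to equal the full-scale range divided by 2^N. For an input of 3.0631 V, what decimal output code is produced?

3323

Full-scale range = 4.1 V − (-1.4 V) = 5.5 V. LSB = 5.5 V / 2^12 ≈ 1.343 mV.
V_in − V_min = 3.0631 − (-1.4) = 4.4631 V.
Divide by LSB: 4.4631 × 4096/5.5 = 3323.7923.
Truncating gives code 3323.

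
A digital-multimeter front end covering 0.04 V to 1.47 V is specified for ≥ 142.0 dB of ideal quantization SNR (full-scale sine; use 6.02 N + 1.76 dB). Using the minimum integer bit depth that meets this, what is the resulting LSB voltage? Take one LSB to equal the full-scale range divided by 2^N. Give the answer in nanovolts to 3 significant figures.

Range = 1.47 − (0.04) = 1.43 V.
N ≥ (142.0 − 1.76)/6.02 = 23.296 → N_min = 24.
LSB = 1.43 V ÷ 2^24 = 1.43/16777216 V = 85.2 nV.

85.2 nV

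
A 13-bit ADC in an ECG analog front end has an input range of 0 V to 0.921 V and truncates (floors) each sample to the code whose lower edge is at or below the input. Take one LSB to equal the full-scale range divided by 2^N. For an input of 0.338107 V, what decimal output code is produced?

3007

Full-scale range = 0.921 V. LSB = 0.921 V / 2^13 ≈ 112.4 µV.
V_in − V_min = 0.338107 − (0) = 0.338107 V.
Divide by LSB: 0.338107 × 8192/0.921 = 3007.3535.
Truncating gives code 3007.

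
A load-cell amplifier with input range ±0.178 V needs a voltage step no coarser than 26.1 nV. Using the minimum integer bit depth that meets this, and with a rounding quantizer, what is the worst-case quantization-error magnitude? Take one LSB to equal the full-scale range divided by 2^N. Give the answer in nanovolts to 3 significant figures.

Span: 0.178 V − (-0.178 V) = 0.356 V.
Levels needed ≥ 0.356/26.1 nV = 1.364e7. 2^24 = 16777216 suffices, so N_min = 24.
LSB = 0.356 V ÷ 2^24 = 0.356/16777216 V = 21.219 nV.
Half an LSB is 10.6 nV.

10.6 nV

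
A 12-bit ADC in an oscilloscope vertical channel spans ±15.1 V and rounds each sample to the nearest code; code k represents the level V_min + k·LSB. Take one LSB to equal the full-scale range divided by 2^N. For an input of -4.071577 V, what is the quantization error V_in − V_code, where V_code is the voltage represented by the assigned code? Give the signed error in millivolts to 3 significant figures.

−1.66 mV

The full-scale span is 15.1 − (-15.1) = 30.2 V. LSB = 30.2 V / 2^12 ≈ 7.373 mV.
(V_in − V_min)/LSB = (-4.071577 − (-15.1)) × 4096/30.2 = 1495.7755 → nearest code k = 1496.
V_code = V_min + k × range/2^12 = -15.1 + 1496 × 30.2/4096 = -4.069921875 V.
V_in − V_code = -4.071577 − (-4.069921875) = −1.66 mV.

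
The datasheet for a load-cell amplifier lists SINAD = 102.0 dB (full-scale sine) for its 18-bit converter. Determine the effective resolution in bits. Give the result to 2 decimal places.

ENOB = (102.0 − 1.76)/6.02 = 16.6512 bits.

16.65 bits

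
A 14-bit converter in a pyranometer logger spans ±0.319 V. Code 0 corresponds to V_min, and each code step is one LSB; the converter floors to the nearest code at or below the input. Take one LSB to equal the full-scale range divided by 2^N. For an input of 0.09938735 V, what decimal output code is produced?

Span: 0.319 V − (-0.319 V) = 0.638 V. LSB = 0.638 V / 2^14 ≈ 38.94 µV.
(V_in − V_min) × 2^14/range = (0.09938735 − (-0.319)) × 16384/0.638 = 10744.292.
Floor → code = 10744.

10744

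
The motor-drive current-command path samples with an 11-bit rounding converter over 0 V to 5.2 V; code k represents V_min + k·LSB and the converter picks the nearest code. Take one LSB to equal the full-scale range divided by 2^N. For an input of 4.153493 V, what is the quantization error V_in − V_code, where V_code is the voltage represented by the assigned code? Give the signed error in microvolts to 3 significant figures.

Full-scale range = 5.2 V. LSB = 5.2 V / 2^11 ≈ 2.539 mV.
(4.153493 − (0)) / LSB = 4.153493 × 2048/5.2 = 1635.8372. Nearest integer: k = 1636.
V_code = 0 + (1636/2048) × 5.2 = 4.153906250 V.
V_in − V_code = 4.153493 − (4.153906250) = −413 µV.

−413 µV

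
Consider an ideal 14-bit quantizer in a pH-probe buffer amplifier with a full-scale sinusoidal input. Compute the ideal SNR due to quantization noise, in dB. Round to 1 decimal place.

86.0 dB

SNR = 6.02·14 + 1.76 = 86.04 dB.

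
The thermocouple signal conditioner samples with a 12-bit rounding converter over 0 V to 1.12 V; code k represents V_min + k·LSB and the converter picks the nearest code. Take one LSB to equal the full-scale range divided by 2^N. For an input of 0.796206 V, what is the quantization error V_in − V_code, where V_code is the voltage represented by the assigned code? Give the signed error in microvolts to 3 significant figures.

−44.0 µV

Range is 1.12 V. LSB = 1.12 V / 2^12 ≈ 273.4 µV.
(0.796206 − (0)) / LSB = 0.796206 × 4096/1.12 = 2911.8391. Nearest integer: k = 2912.
V_code = 0 + (2912/4096) × 1.12 = 0.7962500000 V.
Error = V_in − V_code = 0.796206 − (0.7962500000) = −44.0 µV.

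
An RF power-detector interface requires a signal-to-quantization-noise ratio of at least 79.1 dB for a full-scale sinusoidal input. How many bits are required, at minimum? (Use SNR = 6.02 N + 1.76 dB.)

13 bits

6.02 N + 1.76 ≥ 79.1 gives N ≥ 12.847, so the minimum integer is 13.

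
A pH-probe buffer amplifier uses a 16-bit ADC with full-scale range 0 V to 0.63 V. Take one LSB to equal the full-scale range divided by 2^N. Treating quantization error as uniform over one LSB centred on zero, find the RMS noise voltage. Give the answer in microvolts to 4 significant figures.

2.775 µV

V_FS = 0.63 V.
One LSB is 0.63 V / 65536 = 9.61304 µV.
σ_q = LSB/√12 = 9.61304 µV/3.4641 = 2.775 µV.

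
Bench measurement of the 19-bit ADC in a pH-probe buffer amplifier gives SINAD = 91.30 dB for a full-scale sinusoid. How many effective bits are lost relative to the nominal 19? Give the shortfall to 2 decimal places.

N_eff = (91.30 − 1.76)/6.02 = 14.8738 bits.
Shortfall = 19 − 14.8738 = 4.1262 bits.

4.13 bits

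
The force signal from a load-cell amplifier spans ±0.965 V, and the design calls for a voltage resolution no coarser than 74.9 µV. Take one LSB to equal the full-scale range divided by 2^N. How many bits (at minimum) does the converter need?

The full-scale span is 0.965 − (-0.965) = 1.93 V.
1.93 V / 74.9 µV = 25770. Since 2^14 = 16384 and 2^15 = 32768, N = 15.

15 bits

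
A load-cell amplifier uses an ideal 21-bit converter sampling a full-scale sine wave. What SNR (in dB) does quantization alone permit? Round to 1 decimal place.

128.2 dB

Ideal quantization SNR: 6.02 × 21 + 1.76 dB = 128.2 dB.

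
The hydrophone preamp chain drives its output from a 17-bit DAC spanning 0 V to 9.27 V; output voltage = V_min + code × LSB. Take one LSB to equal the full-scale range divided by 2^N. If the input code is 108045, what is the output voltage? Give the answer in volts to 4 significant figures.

V_FS = 9.27 V. LSB = 9.27 V / 2^17.
V_out = V_min + code × LSB = 0 V + 108045 × 9.27 V / 131072
      = 0 V + 7.64143 V = 7.64143 V.

7.641 V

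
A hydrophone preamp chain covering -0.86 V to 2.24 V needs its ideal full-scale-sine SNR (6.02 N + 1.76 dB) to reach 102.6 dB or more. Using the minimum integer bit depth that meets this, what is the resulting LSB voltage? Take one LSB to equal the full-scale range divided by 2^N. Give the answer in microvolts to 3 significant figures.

Full-scale range = 2.24 V − (-0.86 V) = 3.1 V.
Solving 6.02 N ≥ 102.6 − 1.76: N ≥ 16.751. Round up → N = 17.
LSB = 3.1 V ÷ 2^17 = 3.1/131072 V = 23.7 µV.

23.7 µV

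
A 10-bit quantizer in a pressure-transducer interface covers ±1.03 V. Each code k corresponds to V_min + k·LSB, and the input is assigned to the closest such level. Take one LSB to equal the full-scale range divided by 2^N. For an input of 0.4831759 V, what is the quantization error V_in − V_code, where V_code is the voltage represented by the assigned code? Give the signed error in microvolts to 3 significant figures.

+363 µV

The full-scale span is 1.03 − (-1.03) = 2.06 V. LSB = 2.06 V / 2^10 ≈ 2.012 mV.
Position in LSBs: (0.4831759 − (-1.03)) × 1024/2.06 = 752.1806; rounding gives k = 752.
V_code = -1.03 + (752/1024) × 2.06 = 0.4828125000 V.
V_in − V_code = 0.4831759 − (0.4828125000) = +363 µV.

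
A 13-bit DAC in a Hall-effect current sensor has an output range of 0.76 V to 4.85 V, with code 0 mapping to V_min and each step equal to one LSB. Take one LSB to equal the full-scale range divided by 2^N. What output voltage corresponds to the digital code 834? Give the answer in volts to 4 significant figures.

Span: 4.85 V − (0.76 V) = 4.09 V. LSB = 4.09 V / 2^13.
Output = V_min + (834/8192) × range = 0.76 + 0.101807 × 4.09 V
      = 0.76 V + 0.416389 V = 1.17639 V.

1.176 V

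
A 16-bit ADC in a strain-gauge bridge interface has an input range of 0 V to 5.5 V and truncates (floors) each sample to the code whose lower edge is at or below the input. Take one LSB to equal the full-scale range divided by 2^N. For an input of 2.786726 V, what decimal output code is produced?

Span = 5.5 V. LSB = 5.5 V / 2^16 ≈ 83.92 µV.
V_in − V_min = 2.786726 − (0) = 2.786726 V.
Divide by LSB: 2.786726 × 65536/5.5 = 33205.6137.
Truncating gives code 33205.

33205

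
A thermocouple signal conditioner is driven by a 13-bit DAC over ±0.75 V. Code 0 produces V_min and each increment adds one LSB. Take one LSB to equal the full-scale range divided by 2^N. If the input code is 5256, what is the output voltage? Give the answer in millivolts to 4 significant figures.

The full-scale span is 0.75 − (-0.75) = 1.5 V. LSB = 1.5 V / 2^13.
Output = V_min + (5256/8192) × range = -0.75 + 0.641602 × 1.5 V
      = -0.75 + 0.962402 = 0.212402 V.

212.4 mV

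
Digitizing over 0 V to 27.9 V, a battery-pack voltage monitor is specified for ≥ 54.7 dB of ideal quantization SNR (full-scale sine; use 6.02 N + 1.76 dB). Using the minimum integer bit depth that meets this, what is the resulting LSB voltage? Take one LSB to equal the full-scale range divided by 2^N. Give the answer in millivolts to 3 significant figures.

V_FS = 27.9 V.
6.02 N + 1.76 ≥ 54.7 gives N ≥ 8.794, so the minimum integer is 9.
One LSB is 27.9 V / 512 = 54.5 mV.

54.5 mV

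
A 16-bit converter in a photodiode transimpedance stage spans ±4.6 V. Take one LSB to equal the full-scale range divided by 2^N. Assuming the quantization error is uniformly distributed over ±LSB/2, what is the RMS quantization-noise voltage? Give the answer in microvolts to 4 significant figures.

40.52 µV

The full-scale span is 4.6 − (-4.6) = 9.2 V.
Step size = 9.2/65536 V = 140.381 µV.
For a uniform distribution on [−LSB/2, +LSB/2], V_rms = LSB/√12 = 140.381 µV/3.4641 = 40.52 µV.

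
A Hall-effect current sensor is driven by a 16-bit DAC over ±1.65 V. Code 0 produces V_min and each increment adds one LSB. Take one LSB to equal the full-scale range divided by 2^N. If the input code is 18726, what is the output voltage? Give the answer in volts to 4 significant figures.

-0.7071 V

Span: 1.65 V − (-1.65 V) = 3.3 V. LSB = 3.3 V / 2^16.
V_out = V_min + code × LSB = -1.65 V + 18726 × 3.3 V / 65536
      = -1.65 + 0.942929 = -0.707071 V.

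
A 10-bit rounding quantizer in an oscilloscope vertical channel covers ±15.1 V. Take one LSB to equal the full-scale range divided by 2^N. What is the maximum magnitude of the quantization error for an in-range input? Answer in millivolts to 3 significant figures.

Range = 15.1 − (-15.1) = 30.2 V.
LSB = 30.2 V / 2^10 = 29.492 mV.
A rounding quantizer has |error| ≤ LSB/2 = 14.7 mV.

14.7 mV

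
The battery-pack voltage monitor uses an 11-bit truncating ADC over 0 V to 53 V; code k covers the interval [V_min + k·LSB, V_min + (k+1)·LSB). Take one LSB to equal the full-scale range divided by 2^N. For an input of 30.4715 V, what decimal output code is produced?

1177

Span = 53 V. LSB = 53 V / 2^11 ≈ 25.88 mV.
code = ⌊(V_in − V_min)/LSB⌋ = ⌊(V_in − V_min) × 2^11 / range⌋
     = ⌊(30.4715 − (0)) × 2048 / 53⌋ = ⌊30.4715 × 2048/53⌋
     = ⌊1177.465⌋ = 1177.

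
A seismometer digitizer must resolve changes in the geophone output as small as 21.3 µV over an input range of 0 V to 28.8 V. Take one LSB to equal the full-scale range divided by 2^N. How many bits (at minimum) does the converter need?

Range is 28.8 V.
28.8 V / 21.3 µV = 1.352e6. Since 2^20 = 1048576 and 2^21 = 2097152, N = 21.

21 bits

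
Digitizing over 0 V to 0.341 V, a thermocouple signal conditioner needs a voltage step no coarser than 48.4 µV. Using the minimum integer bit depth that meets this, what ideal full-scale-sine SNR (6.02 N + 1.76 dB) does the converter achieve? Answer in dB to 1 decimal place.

80.0 dB

Full-scale range = 0.341 V.
Need 2^N ≥ 0.341 V / 48.4 µV = 7045 → N_min = 13.
SNR = 6.02 × 13 + 1.76 = 80.02 dB.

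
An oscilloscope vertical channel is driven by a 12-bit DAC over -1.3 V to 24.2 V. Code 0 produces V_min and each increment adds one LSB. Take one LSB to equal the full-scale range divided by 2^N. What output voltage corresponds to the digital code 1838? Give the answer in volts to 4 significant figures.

Span: 24.2 V − (-1.3 V) = 25.5 V. LSB = 25.5 V / 2^12.
V_out = -1.3 + 1838 × (25.5/4096) V
      = -1.3 + 11.4426 = 10.1426 V.

10.14 V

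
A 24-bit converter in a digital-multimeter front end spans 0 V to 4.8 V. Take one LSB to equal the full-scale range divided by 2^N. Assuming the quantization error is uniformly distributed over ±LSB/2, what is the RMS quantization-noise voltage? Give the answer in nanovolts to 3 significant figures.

82.6 nV

V_FS = 4.8 V.
LSB = 4.8 V ÷ 2^24 = 4.8/16777216 V = 286.10 nV.
V_rms = LSB/√12 = 286.10 nV / √12 = 82.6 nV.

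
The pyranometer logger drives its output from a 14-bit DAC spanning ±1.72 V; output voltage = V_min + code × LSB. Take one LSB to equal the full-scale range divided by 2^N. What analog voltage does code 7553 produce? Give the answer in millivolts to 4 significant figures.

-134.2 mV

Full-scale range = 1.72 V − (-1.72 V) = 3.44 V. LSB = 3.44 V / 2^14.
V_out = -1.72 + 7553 × (3.44/16384) V
      = -1.72 + 1.58583 = -0.134165 V.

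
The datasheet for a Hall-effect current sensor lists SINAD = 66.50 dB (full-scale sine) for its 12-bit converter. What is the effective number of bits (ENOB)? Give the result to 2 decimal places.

10.75 bits

Inverting SNR = 6.02 N + 1.76: N_eff = (66.50 − 1.76)/6.02 = 10.7542.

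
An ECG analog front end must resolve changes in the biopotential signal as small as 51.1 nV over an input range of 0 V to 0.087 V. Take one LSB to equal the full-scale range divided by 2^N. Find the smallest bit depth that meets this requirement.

21 bits

Range is 0.087 V.
Need 2^N ≥ 0.087 V / 51.1 nV = 1.703e6 → N_min = 21.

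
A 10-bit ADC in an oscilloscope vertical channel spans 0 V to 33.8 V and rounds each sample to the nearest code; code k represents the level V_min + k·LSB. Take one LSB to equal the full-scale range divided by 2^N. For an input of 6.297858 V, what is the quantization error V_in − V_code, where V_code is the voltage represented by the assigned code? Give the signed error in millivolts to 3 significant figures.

Range is 33.8 V. LSB = 33.8 V / 2^10 ≈ 33.01 mV.
Position in LSBs: (6.297858 − (0)) × 1024/33.8 = 190.7990; rounding gives k = 191.
Reconstructed level: 0 + 191 × 33.8/1024 V = 6.304492188 V.
V_in − V_code = 6.297858 − (6.304492188) = −6.63 mV.

−6.63 mV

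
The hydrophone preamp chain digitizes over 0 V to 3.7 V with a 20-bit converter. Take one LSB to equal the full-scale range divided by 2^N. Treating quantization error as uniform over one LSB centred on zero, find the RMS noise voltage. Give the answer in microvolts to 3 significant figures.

1.02 µV

Full-scale range = 3.7 V.
LSB = 3.7 V / 2^20 = 3.5286 µV.
RMS of a uniform error over width LSB is LSB/√12 = 1.02 µV.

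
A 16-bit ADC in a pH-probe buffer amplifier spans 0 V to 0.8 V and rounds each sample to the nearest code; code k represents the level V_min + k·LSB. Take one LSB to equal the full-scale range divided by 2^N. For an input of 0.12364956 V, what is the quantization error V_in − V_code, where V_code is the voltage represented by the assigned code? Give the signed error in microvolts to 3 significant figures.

V_FS = 0.8 V. LSB = 0.8 V / 2^16 ≈ 12.21 µV.
(V_in − V_min)/LSB = (0.12364956 − (0)) × 65536/0.8 = 10129.3720 → nearest code k = 10129.
V_code = 0 + (10129/65536) × 0.8 = 0.12364501953 V.
V_in − V_code = 0.12364956 − (0.12364501953) = +4.54 µV.

+4.54 µV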